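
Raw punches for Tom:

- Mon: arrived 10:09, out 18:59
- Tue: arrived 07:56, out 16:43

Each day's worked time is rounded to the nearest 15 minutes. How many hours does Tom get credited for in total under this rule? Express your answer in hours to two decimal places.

Mon: 10:09–18:59 = 8 h 50 min → rounds to 8 h 45 min
Tue: 07:56–16:43 = 8 h 47 min → rounds to 8 h 45 min
Total credited: 17 h 30 min.

17.50 hours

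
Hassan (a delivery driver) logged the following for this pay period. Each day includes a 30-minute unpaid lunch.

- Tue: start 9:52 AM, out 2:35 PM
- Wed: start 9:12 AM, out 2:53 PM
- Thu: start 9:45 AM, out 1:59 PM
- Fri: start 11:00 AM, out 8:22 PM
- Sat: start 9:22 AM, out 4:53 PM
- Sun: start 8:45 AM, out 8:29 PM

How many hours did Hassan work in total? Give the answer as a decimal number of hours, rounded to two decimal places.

Tue: 9:52 AM–2:35 PM = 4 h 43 min; less 30 min break → 4 h 13 min
Wed: 9:12 AM–2:53 PM = 5 h 41 min; less 30 min break → 5 h 11 min
Thu: 9:45 AM–1:59 PM = 4 h 14 min; less 30 min break → 3 h 44 min
Fri: 11:00 AM–8:22 PM = 9 h 22 min; less 30 min break → 8 h 52 min
Sat: 9:22 AM–4:53 PM = 7 h 31 min; less 30 min break → 7 h 1 min
Sun: 8:45 AM–8:29 PM = 11 h 44 min; less 30 min break → 11 h 14 min
Total: 4 h 13 min + 5 h 11 min + 3 h 44 min + 8 h 52 min + 7 h 1 min + 11 h 14 min = 40 h 15 min.

40.25 hours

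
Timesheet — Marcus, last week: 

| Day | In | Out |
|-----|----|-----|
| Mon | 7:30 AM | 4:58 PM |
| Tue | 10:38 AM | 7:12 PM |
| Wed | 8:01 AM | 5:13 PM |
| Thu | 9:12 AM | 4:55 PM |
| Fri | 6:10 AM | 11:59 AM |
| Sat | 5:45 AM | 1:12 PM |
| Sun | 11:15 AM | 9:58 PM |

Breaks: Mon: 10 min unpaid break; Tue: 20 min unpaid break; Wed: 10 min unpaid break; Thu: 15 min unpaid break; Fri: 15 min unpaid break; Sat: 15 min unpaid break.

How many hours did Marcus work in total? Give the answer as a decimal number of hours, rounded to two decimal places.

Mon: 7:30 AM–4:58 PM = 9 h 28 min; less 10 min break → 9 h 18 min
Tue: 10:38 AM–7:12 PM = 8 h 34 min; less 20 min break → 8 h 14 min
Wed: 8:01 AM–5:13 PM = 9 h 12 min; less 10 min break → 9 h 2 min
Thu: 9:12 AM–4:55 PM = 7 h 43 min; less 15 min break → 7 h 28 min
Fri: 6:10 AM–11:59 AM = 5 h 49 min; less 15 min break → 5 h 34 min
Sat: 5:45 AM–1:12 PM = 7 h 27 min; less 15 min break → 7 h 12 min
Sun: 11:15 AM–9:58 PM = 10 h 43 min
Total: 9 h 18 min + 8 h 14 min + 9 h 2 min + 7 h 28 min + 5 h 34 min + 7 h 12 min + 10 h 43 min = 57 h 31 min.

57.52 hours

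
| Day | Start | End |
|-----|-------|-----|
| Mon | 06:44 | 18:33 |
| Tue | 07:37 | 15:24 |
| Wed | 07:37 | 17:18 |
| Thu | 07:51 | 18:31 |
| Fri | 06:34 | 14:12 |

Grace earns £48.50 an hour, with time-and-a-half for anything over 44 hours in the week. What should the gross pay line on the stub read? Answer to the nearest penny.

Mon: 06:44–18:33 = 11 h 49 min
Tue: 07:37–15:24 = 7 h 47 min
Wed: 07:37–17:18 = 9 h 41 min
Thu: 07:51–18:31 = 10 h 40 min
Fri: 06:34–14:12 = 7 h 38 min
Total worked: 47 h 35 min = 2855 min.
Regular 44 h 0 min = 2640 min at £48.50/h; overtime 3 h 35 min = 215 min at £72.75/h.
Pay = (2640 × £48.50 + 215 × £72.75) ÷ 60 = £2394.69.

£2394.69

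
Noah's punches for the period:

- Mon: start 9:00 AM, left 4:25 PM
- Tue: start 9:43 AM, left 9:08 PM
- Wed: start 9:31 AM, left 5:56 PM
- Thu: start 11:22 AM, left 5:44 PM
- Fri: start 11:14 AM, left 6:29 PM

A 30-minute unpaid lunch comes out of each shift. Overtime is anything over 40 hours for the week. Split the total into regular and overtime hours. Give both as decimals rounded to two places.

Mon: 9:00 AM–4:25 PM = 7 h 25 min; less 30 min break → 6 h 55 min
Tue: 9:43 AM–9:08 PM = 11 h 25 min; less 30 min break → 10 h 55 min
Wed: 9:31 AM–5:56 PM = 8 h 25 min; less 30 min break → 7 h 55 min
Thu: 11:22 AM–5:44 PM = 6 h 22 min; less 30 min break → 5 h 52 min
Fri: 11:14 AM–6:29 PM = 7 h 15 min; less 30 min break → 6 h 45 min
Total worked: 38 h 22 min = 38.37 h.
Threshold 40 h → overtime 0 h 0 min, regular 38 h 22 min.

Regular 38.37 hours, overtime 0.00 hours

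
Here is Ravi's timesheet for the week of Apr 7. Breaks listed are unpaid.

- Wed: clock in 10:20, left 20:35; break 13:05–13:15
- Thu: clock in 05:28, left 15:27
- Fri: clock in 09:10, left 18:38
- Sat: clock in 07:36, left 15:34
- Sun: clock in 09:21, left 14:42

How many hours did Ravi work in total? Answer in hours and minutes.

42 h 51 min

Wed: 10:20–20:35 = 10 h 15 min; less 10 min break → 10 h 5 min
Thu: 05:28–15:27 = 9 h 59 min
Fri: 09:10–18:38 = 9 h 28 min
Sat: 07:36–15:34 = 7 h 58 min
Sun: 09:21–14:42 = 5 h 21 min
Total: 10 h 5 min + 9 h 59 min + 9 h 28 min + 7 h 58 min + 5 h 21 min = 42 h 51 min.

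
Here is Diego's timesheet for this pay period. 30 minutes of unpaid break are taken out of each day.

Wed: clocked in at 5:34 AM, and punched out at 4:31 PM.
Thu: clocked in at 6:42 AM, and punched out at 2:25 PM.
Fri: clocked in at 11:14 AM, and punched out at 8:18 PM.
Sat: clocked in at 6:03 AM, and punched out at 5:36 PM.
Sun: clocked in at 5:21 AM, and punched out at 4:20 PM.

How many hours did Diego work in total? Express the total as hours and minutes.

47 h 46 min

Wed: 5:34 AM–4:31 PM = 10 h 57 min; less 30 min break → 10 h 27 min
Thu: 6:42 AM–2:25 PM = 7 h 43 min; less 30 min break → 7 h 13 min
Fri: 11:14 AM–8:18 PM = 9 h 4 min; less 30 min break → 8 h 34 min
Sat: 6:03 AM–5:36 PM = 11 h 33 min; less 30 min break → 11 h 3 min
Sun: 5:21 AM–4:20 PM = 10 h 59 min; less 30 min break → 10 h 29 min
Total: 10 h 27 min + 7 h 13 min + 8 h 34 min + 11 h 3 min + 10 h 29 min = 47 h 46 min.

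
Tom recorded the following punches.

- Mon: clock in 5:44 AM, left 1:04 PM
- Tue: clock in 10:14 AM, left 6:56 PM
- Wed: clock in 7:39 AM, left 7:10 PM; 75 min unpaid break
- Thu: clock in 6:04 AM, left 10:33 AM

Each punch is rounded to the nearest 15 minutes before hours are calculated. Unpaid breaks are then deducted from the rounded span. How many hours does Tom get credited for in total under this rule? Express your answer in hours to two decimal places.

30.75 hours

Mon: in 5:44 AM→5:45 AM, out 1:04 PM→1:00 PM; 7 h 15 min
Tue: in 10:14 AM→10:15 AM, out 6:56 PM→7:00 PM; 8 h 45 min
Wed: in 7:39 AM→7:45 AM, out 7:10 PM→7:15 PM; 11 h 30 min − 75 min = 10 h 15 min
Thu: in 6:04 AM→6:00 AM, out 10:33 AM→10:30 AM; 4 h 30 min
Total credited: 30 h 45 min.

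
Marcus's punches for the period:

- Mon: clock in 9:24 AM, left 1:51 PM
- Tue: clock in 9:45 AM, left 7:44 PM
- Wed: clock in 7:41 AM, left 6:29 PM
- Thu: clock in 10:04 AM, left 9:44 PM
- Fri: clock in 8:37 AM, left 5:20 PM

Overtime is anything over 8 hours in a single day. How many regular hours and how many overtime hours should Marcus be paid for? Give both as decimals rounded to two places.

Regular 36.45 hours, overtime 9.17 hours

Mon: 9:24 AM–1:51 PM = 4 h 27 min
Tue: 9:45 AM–7:44 PM = 9 h 59 min
Wed: 7:41 AM–6:29 PM = 10 h 48 min
Thu: 10:04 AM–9:44 PM = 11 h 40 min
Fri: 8:37 AM–5:20 PM = 8 h 43 min
Mon reg 4 h 27 min / OT 0 h 0 min; Tue reg 8 h 0 min / OT 1 h 59 min; Wed reg 8 h 0 min / OT 2 h 48 min; Thu reg 8 h 0 min / OT 3 h 40 min; Fri reg 8 h 0 min / OT 0 h 43 min.
Totals: regular 36 h 27 min, overtime 9 h 10 min.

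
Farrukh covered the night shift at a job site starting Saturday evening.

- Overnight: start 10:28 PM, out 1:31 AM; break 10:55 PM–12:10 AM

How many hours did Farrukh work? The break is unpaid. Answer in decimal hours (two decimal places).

1.80 hours

Overnight: 10:28 PM → midnight = 1 h 32 min; midnight → 1:31 AM = 1 h 31 min; span 3 h 3 min; less 75 min break → 1 h 48 min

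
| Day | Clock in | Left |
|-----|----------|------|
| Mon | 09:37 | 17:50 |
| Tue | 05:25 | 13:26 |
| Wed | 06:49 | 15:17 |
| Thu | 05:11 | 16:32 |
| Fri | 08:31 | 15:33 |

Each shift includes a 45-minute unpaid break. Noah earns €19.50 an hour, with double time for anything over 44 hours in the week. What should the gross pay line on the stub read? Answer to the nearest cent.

Mon: 09:37–17:50 = 8 h 13 min; less 45 min break → 7 h 28 min
Tue: 05:25–13:26 = 8 h 1 min; less 45 min break → 7 h 16 min
Wed: 06:49–15:17 = 8 h 28 min; less 45 min break → 7 h 43 min
Thu: 05:11–16:32 = 11 h 21 min; less 45 min break → 10 h 36 min
Fri: 08:31–15:33 = 7 h 2 min; less 45 min break → 6 h 17 min
Total worked: 39 h 20 min = 2360 min.
Regular 39 h 20 min = 2360 min at €19.50/h; overtime 0 h 0 min = 0 min at €39.00/h.
Pay = (2360 × €19.50 + 0 × €39.00) ÷ 60 = €767.00.

€767.00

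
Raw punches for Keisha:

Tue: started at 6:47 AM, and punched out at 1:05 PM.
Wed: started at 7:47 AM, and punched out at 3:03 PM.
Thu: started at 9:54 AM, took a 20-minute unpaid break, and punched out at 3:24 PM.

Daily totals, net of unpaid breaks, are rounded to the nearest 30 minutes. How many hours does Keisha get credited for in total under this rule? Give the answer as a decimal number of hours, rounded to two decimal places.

Tue: 6:47 AM–1:05 PM = 6 h 18 min → rounds to 6 h 30 min
Wed: 7:47 AM–3:03 PM = 7 h 16 min → rounds to 7 h 30 min
Thu: 9:54 AM–3:24 PM = 5 h 30 min − 20 min = 5 h 10 min → rounds to 5 h 0 min
Total credited: 19 h 0 min.

19.00 hours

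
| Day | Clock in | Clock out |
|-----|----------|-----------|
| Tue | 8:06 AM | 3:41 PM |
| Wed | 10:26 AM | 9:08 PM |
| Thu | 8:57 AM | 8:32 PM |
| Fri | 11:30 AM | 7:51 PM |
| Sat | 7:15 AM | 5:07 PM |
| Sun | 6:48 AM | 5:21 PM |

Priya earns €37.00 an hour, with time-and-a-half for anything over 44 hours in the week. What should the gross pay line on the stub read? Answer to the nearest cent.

€2440.15

Tue: 8:06 AM–3:41 PM = 7 h 35 min
Wed: 10:26 AM–9:08 PM = 10 h 42 min
Thu: 8:57 AM–8:32 PM = 11 h 35 min
Fri: 11:30 AM–7:51 PM = 8 h 21 min
Sat: 7:15 AM–5:07 PM = 9 h 52 min
Sun: 6:48 AM–5:21 PM = 10 h 33 min
Total worked: 58 h 38 min = 3518 min.
Regular 44 h 0 min = 2640 min at €37.00/h; overtime 14 h 38 min = 878 min at €55.50/h.
Pay = (2640 × €37.00 + 878 × €55.50) ÷ 60 = €2440.15.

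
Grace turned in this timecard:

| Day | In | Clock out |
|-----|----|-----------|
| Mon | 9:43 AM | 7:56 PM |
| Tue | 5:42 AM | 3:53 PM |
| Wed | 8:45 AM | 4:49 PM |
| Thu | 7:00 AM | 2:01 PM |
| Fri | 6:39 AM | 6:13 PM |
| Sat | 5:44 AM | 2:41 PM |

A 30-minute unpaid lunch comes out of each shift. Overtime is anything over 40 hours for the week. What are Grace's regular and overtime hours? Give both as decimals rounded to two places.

Regular 40.00 hours, overtime 13.00 hours

Mon: 9:43 AM–7:56 PM = 10 h 13 min; less 30 min break → 9 h 43 min
Tue: 5:42 AM–3:53 PM = 10 h 11 min; less 30 min break → 9 h 41 min
Wed: 8:45 AM–4:49 PM = 8 h 4 min; less 30 min break → 7 h 34 min
Thu: 7:00 AM–2:01 PM = 7 h 1 min; less 30 min break → 6 h 31 min
Fri: 6:39 AM–6:13 PM = 11 h 34 min; less 30 min break → 11 h 4 min
Sat: 5:44 AM–2:41 PM = 8 h 57 min; less 30 min break → 8 h 27 min
Total worked: 53 h 0 min = 53.00 h.
Threshold 40 h → overtime 13 h 0 min, regular 40 h 0 min.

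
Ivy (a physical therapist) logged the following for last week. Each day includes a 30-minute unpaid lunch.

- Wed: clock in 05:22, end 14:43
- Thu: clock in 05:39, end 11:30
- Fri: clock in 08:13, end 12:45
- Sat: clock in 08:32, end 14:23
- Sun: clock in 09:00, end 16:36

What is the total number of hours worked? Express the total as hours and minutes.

30 h 41 min

Wed: 05:22–14:43 = 9 h 21 min; less 30 min break → 8 h 51 min
Thu: 05:39–11:30 = 5 h 51 min; less 30 min break → 5 h 21 min
Fri: 08:13–12:45 = 4 h 32 min; less 30 min break → 4 h 2 min
Sat: 08:32–14:23 = 5 h 51 min; less 30 min break → 5 h 21 min
Sun: 09:00–16:36 = 7 h 36 min; less 30 min break → 7 h 6 min
Total: 8 h 51 min + 5 h 21 min + 4 h 2 min + 5 h 21 min + 7 h 6 min = 30 h 41 min.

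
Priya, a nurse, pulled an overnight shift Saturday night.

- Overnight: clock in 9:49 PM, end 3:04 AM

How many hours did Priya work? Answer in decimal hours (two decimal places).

Overnight: 9:49 PM → midnight = 2 h 11 min; midnight → 3:04 AM = 3 h 4 min; span 5 h 15 min

5.25 hours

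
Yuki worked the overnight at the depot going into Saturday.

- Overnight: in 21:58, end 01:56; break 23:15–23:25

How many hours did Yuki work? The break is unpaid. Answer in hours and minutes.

Overnight: 21:58 → midnight = 2 h 2 min; midnight → 01:56 = 1 h 56 min; span 3 h 58 min; less 10 min break → 3 h 48 min

3 h 48 min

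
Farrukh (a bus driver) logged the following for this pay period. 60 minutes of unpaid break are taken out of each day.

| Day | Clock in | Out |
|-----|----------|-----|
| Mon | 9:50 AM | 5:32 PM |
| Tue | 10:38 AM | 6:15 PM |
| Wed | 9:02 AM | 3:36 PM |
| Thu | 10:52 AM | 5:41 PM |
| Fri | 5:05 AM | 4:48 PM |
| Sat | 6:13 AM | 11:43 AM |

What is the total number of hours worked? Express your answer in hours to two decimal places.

Mon: 9:50 AM–5:32 PM = 7 h 42 min; less 60 min break → 6 h 42 min
Tue: 10:38 AM–6:15 PM = 7 h 37 min; less 60 min break → 6 h 37 min
Wed: 9:02 AM–3:36 PM = 6 h 34 min; less 60 min break → 5 h 34 min
Thu: 10:52 AM–5:41 PM = 6 h 49 min; less 60 min break → 5 h 49 min
Fri: 5:05 AM–4:48 PM = 11 h 43 min; less 60 min break → 10 h 43 min
Sat: 6:13 AM–11:43 AM = 5 h 30 min; less 60 min break → 4 h 30 min
Total: 6 h 42 min + 6 h 37 min + 5 h 34 min + 5 h 49 min + 10 h 43 min + 4 h 30 min = 39 h 55 min.

39.92 hours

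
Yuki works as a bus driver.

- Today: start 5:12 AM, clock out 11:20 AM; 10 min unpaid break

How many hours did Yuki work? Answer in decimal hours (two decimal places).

5.97 hours

Today: 5:12 AM–11:20 AM = 6 h 8 min; less 10 min break → 5 h 58 min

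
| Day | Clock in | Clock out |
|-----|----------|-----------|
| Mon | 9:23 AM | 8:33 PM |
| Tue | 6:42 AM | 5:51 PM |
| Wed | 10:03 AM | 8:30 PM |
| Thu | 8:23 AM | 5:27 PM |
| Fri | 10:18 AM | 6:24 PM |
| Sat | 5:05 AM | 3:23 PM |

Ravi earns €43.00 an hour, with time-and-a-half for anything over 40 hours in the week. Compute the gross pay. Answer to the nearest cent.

€3025.05

Mon: 9:23 AM–8:33 PM = 11 h 10 min
Tue: 6:42 AM–5:51 PM = 11 h 9 min
Wed: 10:03 AM–8:30 PM = 10 h 27 min
Thu: 8:23 AM–5:27 PM = 9 h 4 min
Fri: 10:18 AM–6:24 PM = 8 h 6 min
Sat: 5:05 AM–3:23 PM = 10 h 18 min
Total worked: 60 h 14 min = 3614 min.
Regular 40 h 0 min = 2400 min at €43.00/h; overtime 20 h 14 min = 1214 min at €64.50/h.
Pay = (2400 × €43.00 + 1214 × €64.50) ÷ 60 = €3025.05.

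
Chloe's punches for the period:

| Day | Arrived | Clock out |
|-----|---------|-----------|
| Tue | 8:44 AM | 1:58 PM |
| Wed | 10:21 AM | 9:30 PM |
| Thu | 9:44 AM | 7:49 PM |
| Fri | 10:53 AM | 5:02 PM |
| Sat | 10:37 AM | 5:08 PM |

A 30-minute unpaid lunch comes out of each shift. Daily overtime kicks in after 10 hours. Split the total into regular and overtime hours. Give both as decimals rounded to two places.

Tue: 8:44 AM–1:58 PM = 5 h 14 min; less 30 min break → 4 h 44 min
Wed: 10:21 AM–9:30 PM = 11 h 9 min; less 30 min break → 10 h 39 min
Thu: 9:44 AM–7:49 PM = 10 h 5 min; less 30 min break → 9 h 35 min
Fri: 10:53 AM–5:02 PM = 6 h 9 min; less 30 min break → 5 h 39 min
Sat: 10:37 AM–5:08 PM = 6 h 31 min; less 30 min break → 6 h 1 min
Tue reg 4 h 44 min / OT 0 h 0 min; Wed reg 10 h 0 min / OT 0 h 39 min; Thu reg 9 h 35 min / OT 0 h 0 min; Fri reg 5 h 39 min / OT 0 h 0 min; Sat reg 6 h 1 min / OT 0 h 0 min.
Totals: regular 35 h 59 min, overtime 0 h 39 min.

Regular 35.98 hours, overtime 0.65 hours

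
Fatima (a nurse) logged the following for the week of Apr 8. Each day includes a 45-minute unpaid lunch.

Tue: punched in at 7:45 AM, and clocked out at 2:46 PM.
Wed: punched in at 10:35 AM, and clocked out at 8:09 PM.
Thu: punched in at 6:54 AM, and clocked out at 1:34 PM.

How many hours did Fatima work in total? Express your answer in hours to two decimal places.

21.00 hours

Tue: 7:45 AM–2:46 PM = 7 h 1 min; less 45 min break → 6 h 16 min
Wed: 10:35 AM–8:09 PM = 9 h 34 min; less 45 min break → 8 h 49 min
Thu: 6:54 AM–1:34 PM = 6 h 40 min; less 45 min break → 5 h 55 min
Total: 6 h 16 min + 8 h 49 min + 5 h 55 min = 21 h 0 min.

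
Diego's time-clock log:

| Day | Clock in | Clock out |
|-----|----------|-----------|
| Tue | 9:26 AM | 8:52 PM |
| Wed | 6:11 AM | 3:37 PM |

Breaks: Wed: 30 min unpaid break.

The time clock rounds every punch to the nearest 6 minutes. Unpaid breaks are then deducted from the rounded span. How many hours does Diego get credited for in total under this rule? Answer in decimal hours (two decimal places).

20.40 hours

Tue: in 9:26 AM→9:24 AM, out 8:52 PM→8:54 PM; 11 h 30 min
Wed: in 6:11 AM→6:12 AM, out 3:37 PM→3:36 PM; 9 h 24 min − 30 min = 8 h 54 min
Total credited: 20 h 24 min.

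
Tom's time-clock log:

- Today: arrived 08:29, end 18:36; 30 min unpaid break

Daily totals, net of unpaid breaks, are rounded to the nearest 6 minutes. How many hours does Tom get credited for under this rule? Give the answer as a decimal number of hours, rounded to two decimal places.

Today: 08:29–18:36 = 10 h 7 min − 30 min = 9 h 37 min → rounds to 9 h 36 min

9.60 hours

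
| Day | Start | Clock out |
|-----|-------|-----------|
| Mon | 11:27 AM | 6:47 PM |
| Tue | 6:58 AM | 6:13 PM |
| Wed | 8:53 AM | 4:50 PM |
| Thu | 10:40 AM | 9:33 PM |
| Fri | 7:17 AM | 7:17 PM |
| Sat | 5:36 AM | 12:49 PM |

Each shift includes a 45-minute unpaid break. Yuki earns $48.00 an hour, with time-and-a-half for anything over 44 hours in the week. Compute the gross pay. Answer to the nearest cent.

Mon: 11:27 AM–6:47 PM = 7 h 20 min; less 45 min break → 6 h 35 min
Tue: 6:58 AM–6:13 PM = 11 h 15 min; less 45 min break → 10 h 30 min
Wed: 8:53 AM–4:50 PM = 7 h 57 min; less 45 min break → 7 h 12 min
Thu: 10:40 AM–9:33 PM = 10 h 53 min; less 45 min break → 10 h 8 min
Fri: 7:17 AM–7:17 PM = 12 h 0 min; less 45 min break → 11 h 15 min
Sat: 5:36 AM–12:49 PM = 7 h 13 min; less 45 min break → 6 h 28 min
Total worked: 52 h 8 min = 3128 min.
Regular 44 h 0 min = 2640 min at $48.00/h; overtime 8 h 8 min = 488 min at $72.00/h.
Pay = (2640 × $48.00 + 488 × $72.00) ÷ 60 = $2697.60.

$2697.60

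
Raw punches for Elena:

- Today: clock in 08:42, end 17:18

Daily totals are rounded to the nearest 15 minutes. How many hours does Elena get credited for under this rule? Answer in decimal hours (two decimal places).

8.50 hours

Today: 08:42–17:18 = 8 h 36 min → rounds to 8 h 30 min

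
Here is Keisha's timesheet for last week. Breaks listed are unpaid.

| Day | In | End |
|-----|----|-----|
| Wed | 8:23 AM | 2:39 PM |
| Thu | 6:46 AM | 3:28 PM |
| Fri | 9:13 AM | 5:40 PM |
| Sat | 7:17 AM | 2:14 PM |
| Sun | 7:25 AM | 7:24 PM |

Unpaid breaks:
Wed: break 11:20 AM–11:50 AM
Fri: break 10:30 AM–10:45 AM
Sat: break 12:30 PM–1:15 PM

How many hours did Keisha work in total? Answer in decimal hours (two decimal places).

40.85 hours

Wed: 8:23 AM–2:39 PM = 6 h 16 min; less 30 min break → 5 h 46 min
Thu: 6:46 AM–3:28 PM = 8 h 42 min
Fri: 9:13 AM–5:40 PM = 8 h 27 min; less 15 min break → 8 h 12 min
Sat: 7:17 AM–2:14 PM = 6 h 57 min; less 45 min break → 6 h 12 min
Sun: 7:25 AM–7:24 PM = 11 h 59 min
Total: 5 h 46 min + 8 h 42 min + 8 h 12 min + 6 h 12 min + 11 h 59 min = 40 h 51 min.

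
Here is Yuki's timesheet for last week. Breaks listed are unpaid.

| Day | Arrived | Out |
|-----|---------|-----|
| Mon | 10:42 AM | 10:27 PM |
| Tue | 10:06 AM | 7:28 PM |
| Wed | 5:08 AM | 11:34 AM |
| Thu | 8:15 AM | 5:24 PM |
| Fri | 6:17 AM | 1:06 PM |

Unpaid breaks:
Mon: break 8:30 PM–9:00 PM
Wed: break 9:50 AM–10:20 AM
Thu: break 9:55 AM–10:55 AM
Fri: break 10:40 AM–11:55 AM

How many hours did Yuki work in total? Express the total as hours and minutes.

Mon: 10:42 AM–10:27 PM = 11 h 45 min; less 30 min break → 11 h 15 min
Tue: 10:06 AM–7:28 PM = 9 h 22 min
Wed: 5:08 AM–11:34 AM = 6 h 26 min; less 30 min break → 5 h 56 min
Thu: 8:15 AM–5:24 PM = 9 h 9 min; less 60 min break → 8 h 9 min
Fri: 6:17 AM–1:06 PM = 6 h 49 min; less 75 min break → 5 h 34 min
Total: 11 h 15 min + 9 h 22 min + 5 h 56 min + 8 h 9 min + 5 h 34 min = 40 h 16 min.

40 h 16 min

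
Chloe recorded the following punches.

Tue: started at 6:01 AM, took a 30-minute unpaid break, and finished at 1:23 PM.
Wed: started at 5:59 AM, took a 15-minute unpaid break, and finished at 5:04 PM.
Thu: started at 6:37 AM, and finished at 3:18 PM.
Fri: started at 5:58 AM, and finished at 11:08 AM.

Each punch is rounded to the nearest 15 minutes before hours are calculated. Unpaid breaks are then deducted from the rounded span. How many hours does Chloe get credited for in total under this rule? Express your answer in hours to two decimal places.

Tue: in 6:01 AM→6:00 AM, out 1:23 PM→1:30 PM; 7 h 30 min − 30 min = 7 h 0 min
Wed: in 5:59 AM→6:00 AM, out 5:04 PM→5:00 PM; 11 h 0 min − 15 min = 10 h 45 min
Thu: in 6:37 AM→6:30 AM, out 3:18 PM→3:15 PM; 8 h 45 min
Fri: in 5:58 AM→6:00 AM, out 11:08 AM→11:15 AM; 5 h 15 min
Total credited: 31 h 45 min.

31.75 hours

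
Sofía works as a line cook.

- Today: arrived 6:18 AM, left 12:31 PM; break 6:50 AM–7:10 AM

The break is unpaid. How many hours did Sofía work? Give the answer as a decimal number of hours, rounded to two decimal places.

Today: 6:18 AM–12:31 PM = 6 h 13 min; less 20 min break → 5 h 53 min

5.88 hours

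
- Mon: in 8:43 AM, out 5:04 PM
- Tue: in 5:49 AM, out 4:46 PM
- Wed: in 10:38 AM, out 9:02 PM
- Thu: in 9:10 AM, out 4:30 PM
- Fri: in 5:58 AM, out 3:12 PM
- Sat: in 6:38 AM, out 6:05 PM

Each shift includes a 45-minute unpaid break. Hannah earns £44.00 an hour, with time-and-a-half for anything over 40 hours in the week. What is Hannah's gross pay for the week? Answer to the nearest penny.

Mon: 8:43 AM–5:04 PM = 8 h 21 min; less 45 min break → 7 h 36 min
Tue: 5:49 AM–4:46 PM = 10 h 57 min; less 45 min break → 10 h 12 min
Wed: 10:38 AM–9:02 PM = 10 h 24 min; less 45 min break → 9 h 39 min
Thu: 9:10 AM–4:30 PM = 7 h 20 min; less 45 min break → 6 h 35 min
Fri: 5:58 AM–3:12 PM = 9 h 14 min; less 45 min break → 8 h 29 min
Sat: 6:38 AM–6:05 PM = 11 h 27 min; less 45 min break → 10 h 42 min
Total worked: 53 h 13 min = 3193 min.
Regular 40 h 0 min = 2400 min at £44.00/h; overtime 13 h 13 min = 793 min at £66.00/h.
Pay = (2400 × £44.00 + 793 × £66.00) ÷ 60 = £2632.30.

£2632.30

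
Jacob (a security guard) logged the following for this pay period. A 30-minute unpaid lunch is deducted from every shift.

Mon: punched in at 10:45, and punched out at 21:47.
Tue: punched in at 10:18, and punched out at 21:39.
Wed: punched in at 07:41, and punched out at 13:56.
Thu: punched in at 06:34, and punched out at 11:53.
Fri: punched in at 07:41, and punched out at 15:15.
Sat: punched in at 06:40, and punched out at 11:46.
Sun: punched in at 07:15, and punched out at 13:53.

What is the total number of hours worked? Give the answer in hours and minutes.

Mon: 10:45–21:47 = 11 h 2 min; less 30 min break → 10 h 32 min
Tue: 10:18–21:39 = 11 h 21 min; less 30 min break → 10 h 51 min
Wed: 07:41–13:56 = 6 h 15 min; less 30 min break → 5 h 45 min
Thu: 06:34–11:53 = 5 h 19 min; less 30 min break → 4 h 49 min
Fri: 07:41–15:15 = 7 h 34 min; less 30 min break → 7 h 4 min
Sat: 06:40–11:46 = 5 h 6 min; less 30 min break → 4 h 36 min
Sun: 07:15–13:53 = 6 h 38 min; less 30 min break → 6 h 8 min
Total: 10 h 32 min + 10 h 51 min + 5 h 45 min + 4 h 49 min + 7 h 4 min + 4 h 36 min + 6 h 8 min = 49 h 45 min.

49 h 45 min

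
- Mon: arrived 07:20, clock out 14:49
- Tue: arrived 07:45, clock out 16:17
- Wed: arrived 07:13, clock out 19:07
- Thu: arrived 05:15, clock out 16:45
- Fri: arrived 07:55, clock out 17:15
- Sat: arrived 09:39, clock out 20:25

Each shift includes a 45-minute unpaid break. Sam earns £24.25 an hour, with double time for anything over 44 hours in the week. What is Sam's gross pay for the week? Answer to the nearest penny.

£1601.31

Mon: 07:20–14:49 = 7 h 29 min; less 45 min break → 6 h 44 min
Tue: 07:45–16:17 = 8 h 32 min; less 45 min break → 7 h 47 min
Wed: 07:13–19:07 = 11 h 54 min; less 45 min break → 11 h 9 min
Thu: 05:15–16:45 = 11 h 30 min; less 45 min break → 10 h 45 min
Fri: 07:55–17:15 = 9 h 20 min; less 45 min break → 8 h 35 min
Sat: 09:39–20:25 = 10 h 46 min; less 45 min break → 10 h 1 min
Total worked: 55 h 1 min = 3301 min.
Regular 44 h 0 min = 2640 min at £24.25/h; overtime 11 h 1 min = 661 min at £48.50/h.
Pay = (2640 × £24.25 + 661 × £48.50) ÷ 60 = £1601.31.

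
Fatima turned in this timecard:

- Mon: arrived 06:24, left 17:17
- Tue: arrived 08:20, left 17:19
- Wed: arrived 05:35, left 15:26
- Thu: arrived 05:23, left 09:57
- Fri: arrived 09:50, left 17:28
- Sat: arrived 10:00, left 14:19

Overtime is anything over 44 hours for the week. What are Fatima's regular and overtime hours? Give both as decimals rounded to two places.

Regular 44.00 hours, overtime 2.23 hours

Mon: 06:24–17:17 = 10 h 53 min
Tue: 08:20–17:19 = 8 h 59 min
Wed: 05:35–15:26 = 9 h 51 min
Thu: 05:23–09:57 = 4 h 34 min
Fri: 09:50–17:28 = 7 h 38 min
Sat: 10:00–14:19 = 4 h 19 min
Total worked: 46 h 14 min = 46.23 h.
Threshold 44 h → overtime 2 h 14 min, regular 44 h 0 min.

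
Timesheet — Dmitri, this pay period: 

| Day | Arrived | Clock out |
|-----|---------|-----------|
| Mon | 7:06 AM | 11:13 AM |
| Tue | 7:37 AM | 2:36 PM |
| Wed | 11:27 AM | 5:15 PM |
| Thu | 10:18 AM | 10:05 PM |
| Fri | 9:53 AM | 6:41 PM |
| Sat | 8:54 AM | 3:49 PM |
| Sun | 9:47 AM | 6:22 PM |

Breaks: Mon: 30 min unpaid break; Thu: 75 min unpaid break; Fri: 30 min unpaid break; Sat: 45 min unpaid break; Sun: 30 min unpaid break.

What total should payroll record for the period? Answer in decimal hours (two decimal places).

49.48 hours

Mon: 7:06 AM–11:13 AM = 4 h 7 min; less 30 min break → 3 h 37 min
Tue: 7:37 AM–2:36 PM = 6 h 59 min
Wed: 11:27 AM–5:15 PM = 5 h 48 min
Thu: 10:18 AM–10:05 PM = 11 h 47 min; less 75 min break → 10 h 32 min
Fri: 9:53 AM–6:41 PM = 8 h 48 min; less 30 min break → 8 h 18 min
Sat: 8:54 AM–3:49 PM = 6 h 55 min; less 45 min break → 6 h 10 min
Sun: 9:47 AM–6:22 PM = 8 h 35 min; less 30 min break → 8 h 5 min
Total: 3 h 37 min + 6 h 59 min + 5 h 48 min + 10 h 32 min + 8 h 18 min + 6 h 10 min + 8 h 5 min = 49 h 29 min.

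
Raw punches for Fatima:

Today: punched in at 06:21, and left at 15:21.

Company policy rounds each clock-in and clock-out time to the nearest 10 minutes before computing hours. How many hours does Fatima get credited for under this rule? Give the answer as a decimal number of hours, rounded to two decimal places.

Today: in 06:21→06:20, out 15:21→15:20; 9 h 0 min

9.00 hours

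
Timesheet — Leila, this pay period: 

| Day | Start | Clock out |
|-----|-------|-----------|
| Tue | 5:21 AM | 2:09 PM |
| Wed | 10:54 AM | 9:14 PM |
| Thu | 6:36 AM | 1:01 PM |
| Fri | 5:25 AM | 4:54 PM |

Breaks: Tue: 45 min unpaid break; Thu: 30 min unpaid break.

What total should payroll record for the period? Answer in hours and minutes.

35 h 47 min

Tue: 5:21 AM–2:09 PM = 8 h 48 min; less 45 min break → 8 h 3 min
Wed: 10:54 AM–9:14 PM = 10 h 20 min
Thu: 6:36 AM–1:01 PM = 6 h 25 min; less 30 min break → 5 h 55 min
Fri: 5:25 AM–4:54 PM = 11 h 29 min
Total: 8 h 3 min + 10 h 20 min + 5 h 55 min + 11 h 29 min = 35 h 47 min.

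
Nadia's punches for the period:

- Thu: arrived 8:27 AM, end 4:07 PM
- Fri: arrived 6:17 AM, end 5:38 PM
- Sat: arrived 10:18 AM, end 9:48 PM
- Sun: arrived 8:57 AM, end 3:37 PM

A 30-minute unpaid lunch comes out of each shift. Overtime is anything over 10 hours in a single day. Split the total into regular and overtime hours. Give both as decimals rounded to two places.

Regular 33.33 hours, overtime 1.85 hours

Thu: 8:27 AM–4:07 PM = 7 h 40 min; less 30 min break → 7 h 10 min
Fri: 6:17 AM–5:38 PM = 11 h 21 min; less 30 min break → 10 h 51 min
Sat: 10:18 AM–9:48 PM = 11 h 30 min; less 30 min break → 11 h 0 min
Sun: 8:57 AM–3:37 PM = 6 h 40 min; less 30 min break → 6 h 10 min
Thu reg 7 h 10 min / OT 0 h 0 min; Fri reg 10 h 0 min / OT 0 h 51 min; Sat reg 10 h 0 min / OT 1 h 0 min; Sun reg 6 h 10 min / OT 0 h 0 min.
Totals: regular 33 h 20 min, overtime 1 h 51 min.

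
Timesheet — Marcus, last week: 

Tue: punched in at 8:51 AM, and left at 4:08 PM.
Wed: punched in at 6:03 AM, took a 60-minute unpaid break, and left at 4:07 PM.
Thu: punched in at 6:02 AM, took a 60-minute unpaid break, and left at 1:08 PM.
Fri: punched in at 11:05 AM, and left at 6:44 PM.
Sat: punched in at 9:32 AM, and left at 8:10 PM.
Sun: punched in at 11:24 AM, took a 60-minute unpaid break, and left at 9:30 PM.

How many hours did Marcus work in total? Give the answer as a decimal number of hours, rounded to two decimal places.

49.83 hours

Tue: 8:51 AM–4:08 PM = 7 h 17 min
Wed: 6:03 AM–4:07 PM = 10 h 4 min; less 60 min break → 9 h 4 min
Thu: 6:02 AM–1:08 PM = 7 h 6 min; less 60 min break → 6 h 6 min
Fri: 11:05 AM–6:44 PM = 7 h 39 min
Sat: 9:32 AM–8:10 PM = 10 h 38 min
Sun: 11:24 AM–9:30 PM = 10 h 6 min; less 60 min break → 9 h 6 min
Total: 7 h 17 min + 9 h 4 min + 6 h 6 min + 7 h 39 min + 10 h 38 min + 9 h 6 min = 49 h 50 min.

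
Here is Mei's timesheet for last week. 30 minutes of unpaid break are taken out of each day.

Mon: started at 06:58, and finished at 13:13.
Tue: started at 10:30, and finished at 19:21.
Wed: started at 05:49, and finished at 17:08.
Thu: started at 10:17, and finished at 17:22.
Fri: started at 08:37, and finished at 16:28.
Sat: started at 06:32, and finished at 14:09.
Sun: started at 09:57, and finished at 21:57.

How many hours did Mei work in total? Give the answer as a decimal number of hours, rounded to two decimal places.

Mon: 06:58–13:13 = 6 h 15 min; less 30 min break → 5 h 45 min
Tue: 10:30–19:21 = 8 h 51 min; less 30 min break → 8 h 21 min
Wed: 05:49–17:08 = 11 h 19 min; less 30 min break → 10 h 49 min
Thu: 10:17–17:22 = 7 h 5 min; less 30 min break → 6 h 35 min
Fri: 08:37–16:28 = 7 h 51 min; less 30 min break → 7 h 21 min
Sat: 06:32–14:09 = 7 h 37 min; less 30 min break → 7 h 7 min
Sun: 09:57–21:57 = 12 h 0 min; less 30 min break → 11 h 30 min
Total: 5 h 45 min + 8 h 21 min + 10 h 49 min + 6 h 35 min + 7 h 21 min + 7 h 7 min + 11 h 30 min = 57 h 28 min.

57.47 hours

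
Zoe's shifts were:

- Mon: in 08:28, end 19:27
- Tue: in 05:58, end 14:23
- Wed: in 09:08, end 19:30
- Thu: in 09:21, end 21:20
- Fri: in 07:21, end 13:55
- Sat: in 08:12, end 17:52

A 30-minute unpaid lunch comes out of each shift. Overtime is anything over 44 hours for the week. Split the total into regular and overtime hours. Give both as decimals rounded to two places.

Regular 44.00 hours, overtime 10.98 hours

Mon: 08:28–19:27 = 10 h 59 min; less 30 min break → 10 h 29 min
Tue: 05:58–14:23 = 8 h 25 min; less 30 min break → 7 h 55 min
Wed: 09:08–19:30 = 10 h 22 min; less 30 min break → 9 h 52 min
Thu: 09:21–21:20 = 11 h 59 min; less 30 min break → 11 h 29 min
Fri: 07:21–13:55 = 6 h 34 min; less 30 min break → 6 h 4 min
Sat: 08:12–17:52 = 9 h 40 min; less 30 min break → 9 h 10 min
Total worked: 54 h 59 min = 54.98 h.
Threshold 44 h → overtime 10 h 59 min, regular 44 h 0 min.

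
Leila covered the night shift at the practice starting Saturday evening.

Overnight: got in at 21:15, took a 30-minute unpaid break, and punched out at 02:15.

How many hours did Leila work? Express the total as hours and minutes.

4 h 30 min

Overnight: 21:15 → midnight = 2 h 45 min; midnight → 02:15 = 2 h 15 min; span 5 h 0 min; less 30 min break → 4 h 30 min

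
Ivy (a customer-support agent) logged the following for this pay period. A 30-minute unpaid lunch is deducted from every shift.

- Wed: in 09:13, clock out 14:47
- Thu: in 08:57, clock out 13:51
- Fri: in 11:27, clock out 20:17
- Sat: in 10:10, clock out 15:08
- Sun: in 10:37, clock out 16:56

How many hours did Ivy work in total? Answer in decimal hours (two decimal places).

28.08 hours

Wed: 09:13–14:47 = 5 h 34 min; less 30 min break → 5 h 4 min
Thu: 08:57–13:51 = 4 h 54 min; less 30 min break → 4 h 24 min
Fri: 11:27–20:17 = 8 h 50 min; less 30 min break → 8 h 20 min
Sat: 10:10–15:08 = 4 h 58 min; less 30 min break → 4 h 28 min
Sun: 10:37–16:56 = 6 h 19 min; less 30 min break → 5 h 49 min
Total: 5 h 4 min + 4 h 24 min + 8 h 20 min + 4 h 28 min + 5 h 49 min = 28 h 5 min.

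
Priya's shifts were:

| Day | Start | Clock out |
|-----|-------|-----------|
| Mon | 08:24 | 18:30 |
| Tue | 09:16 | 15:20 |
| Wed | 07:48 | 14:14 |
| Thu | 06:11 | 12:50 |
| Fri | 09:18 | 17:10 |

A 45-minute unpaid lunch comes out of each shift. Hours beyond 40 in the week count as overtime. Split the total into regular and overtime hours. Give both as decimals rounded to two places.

Regular 33.37 hours, overtime 0.00 hours

Mon: 08:24–18:30 = 10 h 6 min; less 45 min break → 9 h 21 min
Tue: 09:16–15:20 = 6 h 4 min; less 45 min break → 5 h 19 min
Wed: 07:48–14:14 = 6 h 26 min; less 45 min break → 5 h 41 min
Thu: 06:11–12:50 = 6 h 39 min; less 45 min break → 5 h 54 min
Fri: 09:18–17:10 = 7 h 52 min; less 45 min break → 7 h 7 min
Total worked: 33 h 22 min = 33.37 h.
Threshold 40 h → overtime 0 h 0 min, regular 33 h 22 min.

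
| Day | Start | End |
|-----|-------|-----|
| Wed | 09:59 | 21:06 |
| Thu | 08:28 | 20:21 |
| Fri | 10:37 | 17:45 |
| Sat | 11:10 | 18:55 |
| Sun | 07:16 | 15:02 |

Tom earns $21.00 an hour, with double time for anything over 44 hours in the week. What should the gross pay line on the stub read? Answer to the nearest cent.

$993.30

Wed: 09:59–21:06 = 11 h 7 min
Thu: 08:28–20:21 = 11 h 53 min
Fri: 10:37–17:45 = 7 h 8 min
Sat: 11:10–18:55 = 7 h 45 min
Sun: 07:16–15:02 = 7 h 46 min
Total worked: 45 h 39 min = 2739 min.
Regular 44 h 0 min = 2640 min at $21.00/h; overtime 1 h 39 min = 99 min at $42.00/h.
Pay = (2640 × $21.00 + 99 × $42.00) ÷ 60 = $993.30.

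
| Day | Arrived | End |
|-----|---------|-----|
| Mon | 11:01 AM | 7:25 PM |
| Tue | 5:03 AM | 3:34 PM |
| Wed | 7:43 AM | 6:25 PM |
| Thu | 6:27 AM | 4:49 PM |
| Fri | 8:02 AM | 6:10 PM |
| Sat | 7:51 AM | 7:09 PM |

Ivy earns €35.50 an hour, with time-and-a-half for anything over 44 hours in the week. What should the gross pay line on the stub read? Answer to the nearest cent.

Mon: 11:01 AM–7:25 PM = 8 h 24 min
Tue: 5:03 AM–3:34 PM = 10 h 31 min
Wed: 7:43 AM–6:25 PM = 10 h 42 min
Thu: 6:27 AM–4:49 PM = 10 h 22 min
Fri: 8:02 AM–6:10 PM = 10 h 8 min
Sat: 7:51 AM–7:09 PM = 11 h 18 min
Total worked: 61 h 25 min = 3685 min.
Regular 44 h 0 min = 2640 min at €35.50/h; overtime 17 h 25 min = 1045 min at €53.25/h.
Pay = (2640 × €35.50 + 1045 × €53.25) ÷ 60 = €2489.44.

€2489.44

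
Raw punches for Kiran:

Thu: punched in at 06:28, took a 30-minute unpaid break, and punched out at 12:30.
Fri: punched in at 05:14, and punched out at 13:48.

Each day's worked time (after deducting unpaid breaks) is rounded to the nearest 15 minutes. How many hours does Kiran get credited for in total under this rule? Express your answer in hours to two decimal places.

Thu: 06:28–12:30 = 6 h 2 min − 30 min = 5 h 32 min → rounds to 5 h 30 min
Fri: 05:14–13:48 = 8 h 34 min → rounds to 8 h 30 min
Total credited: 14 h 0 min.

14.00 hours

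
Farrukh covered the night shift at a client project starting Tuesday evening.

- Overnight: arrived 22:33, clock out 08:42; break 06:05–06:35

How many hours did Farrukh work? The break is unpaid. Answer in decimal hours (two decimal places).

Overnight: 22:33 → midnight = 1 h 27 min; midnight → 08:42 = 8 h 42 min; span 10 h 9 min; less 30 min break → 9 h 39 min

9.65 hours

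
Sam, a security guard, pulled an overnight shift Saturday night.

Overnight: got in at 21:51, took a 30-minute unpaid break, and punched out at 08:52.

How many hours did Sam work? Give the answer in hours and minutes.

10 h 31 min

Overnight: 21:51 → midnight = 2 h 9 min; midnight → 08:52 = 8 h 52 min; span 11 h 1 min; less 30 min break → 10 h 31 min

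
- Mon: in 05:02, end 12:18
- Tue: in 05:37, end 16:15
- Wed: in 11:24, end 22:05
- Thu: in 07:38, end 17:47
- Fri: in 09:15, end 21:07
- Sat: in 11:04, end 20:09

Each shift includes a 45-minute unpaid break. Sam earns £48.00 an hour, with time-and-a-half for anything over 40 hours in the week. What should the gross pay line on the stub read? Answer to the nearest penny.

£3013.20

Mon: 05:02–12:18 = 7 h 16 min; less 45 min break → 6 h 31 min
Tue: 05:37–16:15 = 10 h 38 min; less 45 min break → 9 h 53 min
Wed: 11:24–22:05 = 10 h 41 min; less 45 min break → 9 h 56 min
Thu: 07:38–17:47 = 10 h 9 min; less 45 min break → 9 h 24 min
Fri: 09:15–21:07 = 11 h 52 min; less 45 min break → 11 h 7 min
Sat: 11:04–20:09 = 9 h 5 min; less 45 min break → 8 h 20 min
Total worked: 55 h 11 min = 3311 min.
Regular 40 h 0 min = 2400 min at £48.00/h; overtime 15 h 11 min = 911 min at £72.00/h.
Pay = (2400 × £48.00 + 911 × £72.00) ÷ 60 = £3013.20.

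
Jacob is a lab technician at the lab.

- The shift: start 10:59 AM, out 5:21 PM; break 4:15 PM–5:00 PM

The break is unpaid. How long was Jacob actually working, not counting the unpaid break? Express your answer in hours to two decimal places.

The shift: 10:59 AM–5:21 PM = 6 h 22 min; less 45 min break → 5 h 37 min

5.62 hours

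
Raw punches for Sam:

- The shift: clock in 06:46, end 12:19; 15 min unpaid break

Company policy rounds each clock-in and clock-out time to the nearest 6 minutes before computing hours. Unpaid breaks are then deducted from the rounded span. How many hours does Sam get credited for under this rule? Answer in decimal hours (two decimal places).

The shift: in 06:46→06:48, out 12:19→12:18; 5 h 30 min − 15 min = 5 h 15 min

5.25 hours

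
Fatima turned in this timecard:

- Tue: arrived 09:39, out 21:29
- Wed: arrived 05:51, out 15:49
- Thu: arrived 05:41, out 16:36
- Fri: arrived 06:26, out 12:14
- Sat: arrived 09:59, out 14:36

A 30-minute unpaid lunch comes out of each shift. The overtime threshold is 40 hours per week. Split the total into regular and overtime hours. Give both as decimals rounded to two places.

Regular 40.00 hours, overtime 0.63 hours

Tue: 09:39–21:29 = 11 h 50 min; less 30 min break → 11 h 20 min
Wed: 05:51–15:49 = 9 h 58 min; less 30 min break → 9 h 28 min
Thu: 05:41–16:36 = 10 h 55 min; less 30 min break → 10 h 25 min
Fri: 06:26–12:14 = 5 h 48 min; less 30 min break → 5 h 18 min
Sat: 09:59–14:36 = 4 h 37 min; less 30 min break → 4 h 7 min
Total worked: 40 h 38 min = 40.63 h.
Threshold 40 h → overtime 0 h 38 min, regular 40 h 0 min.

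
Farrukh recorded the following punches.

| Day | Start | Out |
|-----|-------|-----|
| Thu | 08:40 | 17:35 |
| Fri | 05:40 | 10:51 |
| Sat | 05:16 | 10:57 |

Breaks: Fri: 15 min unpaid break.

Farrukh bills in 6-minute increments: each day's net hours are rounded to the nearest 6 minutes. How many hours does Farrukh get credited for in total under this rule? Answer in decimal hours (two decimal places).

19.50 hours

Thu: 08:40–17:35 = 8 h 55 min → rounds to 8 h 54 min
Fri: 05:40–10:51 = 5 h 11 min − 15 min = 4 h 56 min → rounds to 4 h 54 min
Sat: 05:16–10:57 = 5 h 41 min → rounds to 5 h 42 min
Total credited: 19 h 30 min.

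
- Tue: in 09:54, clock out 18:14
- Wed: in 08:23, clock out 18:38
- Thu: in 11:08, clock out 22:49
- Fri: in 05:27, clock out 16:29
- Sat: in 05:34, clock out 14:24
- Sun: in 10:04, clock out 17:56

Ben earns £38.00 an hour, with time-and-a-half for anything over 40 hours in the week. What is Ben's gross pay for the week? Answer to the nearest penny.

Tue: 09:54–18:14 = 8 h 20 min
Wed: 08:23–18:38 = 10 h 15 min
Thu: 11:08–22:49 = 11 h 41 min
Fri: 05:27–16:29 = 11 h 2 min
Sat: 05:34–14:24 = 8 h 50 min
Sun: 10:04–17:56 = 7 h 52 min
Total worked: 58 h 0 min = 3480 min.
Regular 40 h 0 min = 2400 min at £38.00/h; overtime 18 h 0 min = 1080 min at £57.00/h.
Pay = (2400 × £38.00 + 1080 × £57.00) ÷ 60 = £2546.00.

£2546.00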